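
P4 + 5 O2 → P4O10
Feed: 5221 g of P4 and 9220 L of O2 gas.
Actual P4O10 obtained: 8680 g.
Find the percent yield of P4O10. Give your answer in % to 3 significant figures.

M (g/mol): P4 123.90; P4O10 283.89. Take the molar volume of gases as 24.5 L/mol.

72.6 %

n(P4) = 5221 / 123.90 = 42.14 mol
n(O2) = 9220 / 24.5 = 376.3 mol
n/ν → P4: 42.14, O2: 75.26; P4 is limiting.
theoretical n(P4O10) = (1/1) × 42.14 = 42.14 mol → 11960 g
% yield = 8680 / 11960 × 100 = 72.58 %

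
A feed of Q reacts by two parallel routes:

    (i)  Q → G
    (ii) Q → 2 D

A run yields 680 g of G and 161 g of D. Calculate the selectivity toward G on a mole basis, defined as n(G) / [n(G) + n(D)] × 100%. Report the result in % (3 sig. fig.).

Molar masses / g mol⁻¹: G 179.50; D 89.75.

n(G) = 680 / 179.50 = 3.788 mol
n(D) = 161 / 89.75 = 1.794 mol
selectivity = 3.788/(3.788+1.794) × 100 = 67.86 %

67.9 %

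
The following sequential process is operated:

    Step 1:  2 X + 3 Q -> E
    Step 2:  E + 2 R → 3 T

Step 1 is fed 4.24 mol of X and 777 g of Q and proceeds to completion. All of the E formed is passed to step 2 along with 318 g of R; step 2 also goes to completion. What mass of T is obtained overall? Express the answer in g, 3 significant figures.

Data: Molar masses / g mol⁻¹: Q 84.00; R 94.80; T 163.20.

Step 1:
n(X) = 4.240 mol
n(Q) = 777.0 / 84.00 = 9.250 mol
n/ν for X = 4.240/2 = 2.120
n/ν for Q = 9.250/3 = 3.083
Smallest n/ν is X → limiting reagent.
n(E) produced = (1/2) × 4.240 = 2.120 mol
Step 2:
n(E) available = 2.120 mol
n(R) = 318.0 / 94.80 = 3.354 mol
n/ν for E = 2.120/1 = 2.120
n/ν for R = 3.354/2 = 1.677
Smallest n/ν is R → limiting reagent.
n(T) = (3/2) × 3.354 = 5.031 mol
mass = 5.031 × 163.20 = 821.1 g

821 g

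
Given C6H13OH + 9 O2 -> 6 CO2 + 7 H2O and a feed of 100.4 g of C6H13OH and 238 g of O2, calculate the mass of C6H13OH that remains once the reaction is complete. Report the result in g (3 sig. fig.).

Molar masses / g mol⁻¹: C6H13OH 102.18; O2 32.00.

16.0 g

n(C6H13OH) = 100.4 / 102.18 = 0.9826 mol
n(O2) = 238.0 / 32.00 = 7.438 mol
n/ν → C6H13OH: 0.9826, O2: 0.8264; O2 is limiting.
C6H13OH consumed = (1/9) × 7.438 = 0.8264 mol
C6H13OH remaining = 0.9826 − 0.8264 = 0.1562 mol
mass = 0.1562 × 102.18 = 15.96 g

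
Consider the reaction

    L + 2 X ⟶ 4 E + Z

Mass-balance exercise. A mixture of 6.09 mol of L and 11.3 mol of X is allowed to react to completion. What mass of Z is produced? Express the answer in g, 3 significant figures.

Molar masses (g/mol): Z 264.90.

n(L) = 6.090 mol
n(X) = 11.30 mol
n/ν → L: 6.090, X: 5.650; X is limiting.
n(Z) = (1/2) × 11.30 = 5.650 mol
mass = 5.650 × 264.90 = 1497 g

1500 g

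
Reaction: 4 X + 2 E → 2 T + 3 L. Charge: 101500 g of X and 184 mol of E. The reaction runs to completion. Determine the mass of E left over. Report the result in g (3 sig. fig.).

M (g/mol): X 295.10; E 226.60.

2720 g

n(X) = 101500 / 295.10 = 344.0 mol
n(E) = 184.0 mol
n/ν → X: 86.00, E: 92.00; X is limiting.
E consumed = (2/4) × 344.0 = 172.0 mol
E remaining = 184.0 − 172.0 = 12.00 mol
mass = 12.00 × 226.60 = 2719 g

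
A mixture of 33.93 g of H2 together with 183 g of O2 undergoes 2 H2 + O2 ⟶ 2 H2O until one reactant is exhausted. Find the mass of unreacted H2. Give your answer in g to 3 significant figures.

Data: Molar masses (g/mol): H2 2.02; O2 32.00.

10.8 g

n(H2) = 33.93 / 2.02 = 16.80 mol
n(O2) = 183.0 / 32.00 = 5.719 mol
n/ν for H2 = 16.80/2 = 8.400
n/ν for O2 = 5.719/1 = 5.719
Smallest n/ν is O2 → limiting reagent.
H2 consumed = (2/1) × 5.719 = 11.44 mol
H2 remaining = 16.80 − 11.44 = 5.360 mol
mass = 5.360 × 2.02 = 10.83 g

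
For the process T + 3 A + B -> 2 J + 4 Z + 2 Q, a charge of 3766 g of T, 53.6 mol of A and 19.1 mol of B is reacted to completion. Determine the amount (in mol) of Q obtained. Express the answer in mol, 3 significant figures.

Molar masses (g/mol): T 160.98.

n(T) = 3766 / 160.98 = 23.39 mol
n(A) = 53.60 mol
n(B) = 19.10 mol
n/ν → T: 23.39, A: 17.87, B: 19.10; A is limiting.
n(Q) = (2/3) × 53.60 = 35.73 mol

35.7 mol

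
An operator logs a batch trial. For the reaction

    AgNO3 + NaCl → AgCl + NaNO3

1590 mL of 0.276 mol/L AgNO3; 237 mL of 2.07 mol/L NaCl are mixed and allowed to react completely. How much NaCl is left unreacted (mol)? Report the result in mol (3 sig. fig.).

0.0518 mol

n(AgNO3) = 0.276 × 1590/1000 = 0.4388 mol
n(NaCl) = 2.07 × 237.0/1000 = 0.4906 mol
n/ν for AgNO3 = 0.4388/1 = 0.4388
n/ν for NaCl = 0.4906/1 = 0.4906
Smallest n/ν is AgNO3 → limiting reagent.
NaCl consumed = (1/1) × 0.4388 = 0.4388 mol
NaCl remaining = 0.4906 − 0.4388 = 0.05180 mol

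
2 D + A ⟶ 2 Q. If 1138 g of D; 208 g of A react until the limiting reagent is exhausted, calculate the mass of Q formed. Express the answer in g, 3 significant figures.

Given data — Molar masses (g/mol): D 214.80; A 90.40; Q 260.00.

1200 g

n(D) = 1138 / 214.80 = 5.298 mol
n(A) = 208.0 / 90.40 = 2.301 mol
n/ν for D = 5.298/2 = 2.649
n/ν for A = 2.301/1 = 2.301
Smallest n/ν is A → limiting reagent.
n(Q) = (2/1) × 2.301 = 4.602 mol
mass = 4.602 × 260.00 = 1197 g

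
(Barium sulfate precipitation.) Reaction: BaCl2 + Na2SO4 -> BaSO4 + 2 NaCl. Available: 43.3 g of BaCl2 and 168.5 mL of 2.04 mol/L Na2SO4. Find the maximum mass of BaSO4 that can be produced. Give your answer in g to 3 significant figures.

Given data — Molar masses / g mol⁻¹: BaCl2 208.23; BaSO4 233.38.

48.5 g

n(BaCl2) = 43.30 / 208.23 = 0.2079 mol
n(Na2SO4) = 2.04 × 168.5/1000 = 0.3437 mol
n/ν for BaCl2 = 0.2079/1 = 0.2079
n/ν for Na2SO4 = 0.3437/1 = 0.3437
Smallest n/ν is BaCl2 → limiting reagent.
n(BaSO4) = (1/1) × 0.2079 = 0.2079 mol
mass = 0.2079 × 233.38 = 48.52 g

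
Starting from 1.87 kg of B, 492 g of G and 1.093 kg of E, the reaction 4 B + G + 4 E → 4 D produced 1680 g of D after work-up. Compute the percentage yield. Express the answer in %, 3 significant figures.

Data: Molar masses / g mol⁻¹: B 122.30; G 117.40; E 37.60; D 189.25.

58.1 %

n(B) = 1.870×1000 / 122.30 = 15.29 mol
n(G) = 492.0 / 117.40 = 4.191 mol
n(E) = 1.093×1000 / 37.60 = 29.07 mol
n/ν → B: 3.823, G: 4.191, E: 7.268; B is limiting.
theoretical n(D) = (4/4) × 15.29 = 15.29 mol → 2894 g
% yield = 1680 / 2894 × 100 = 58.05 %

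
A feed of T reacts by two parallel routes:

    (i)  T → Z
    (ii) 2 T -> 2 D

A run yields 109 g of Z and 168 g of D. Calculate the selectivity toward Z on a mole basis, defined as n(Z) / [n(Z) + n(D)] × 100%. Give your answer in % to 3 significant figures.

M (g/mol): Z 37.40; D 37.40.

39.4 %

n(Z) = 109 / 37.40 = 2.914 mol
n(D) = 168 / 37.40 = 4.492 mol
selectivity = 2.914/(2.914+4.492) × 100 = 39.35 %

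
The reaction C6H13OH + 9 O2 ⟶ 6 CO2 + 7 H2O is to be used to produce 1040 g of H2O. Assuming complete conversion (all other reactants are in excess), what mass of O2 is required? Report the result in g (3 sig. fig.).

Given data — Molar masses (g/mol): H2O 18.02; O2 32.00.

2370 g

n(H2O) = 1040 / 18.02 = 57.71 mol
n(O2) = (9/7) × 57.71 = 74.20 mol
mass = 74.20 × 32.00 = 2374 g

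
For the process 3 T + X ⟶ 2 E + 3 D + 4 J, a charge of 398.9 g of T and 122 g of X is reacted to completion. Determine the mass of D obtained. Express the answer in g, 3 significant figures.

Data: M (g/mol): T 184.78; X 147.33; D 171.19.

370 g

n(T) = 398.9 / 184.78 = 2.159 mol
n(X) = 122.0 / 147.33 = 0.8281 mol
n/ν → T: 0.7197, X: 0.8281; T is limiting.
n(D) = (3/3) × 2.159 = 2.159 mol
mass = 2.159 × 171.19 = 369.6 g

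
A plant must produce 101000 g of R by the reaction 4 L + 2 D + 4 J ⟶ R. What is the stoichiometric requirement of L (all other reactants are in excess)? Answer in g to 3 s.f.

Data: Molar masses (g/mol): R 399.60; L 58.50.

n(R) = 101000 / 399.60 = 252.8 mol
n(L) = (4/1) × 252.8 = 1011 mol
mass = 1011 × 58.50 = 59140 g

59100 g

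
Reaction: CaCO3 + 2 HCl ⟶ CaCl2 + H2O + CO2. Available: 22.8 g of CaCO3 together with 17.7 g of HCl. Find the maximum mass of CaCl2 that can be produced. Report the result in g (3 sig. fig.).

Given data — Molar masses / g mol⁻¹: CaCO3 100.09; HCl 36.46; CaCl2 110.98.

25.3 g

n(CaCO3) = 22.80 / 100.09 = 0.2278 mol
n(HCl) = 17.70 / 36.46 = 0.4855 mol
n/ν for CaCO3 = 0.2278/1 = 0.2278
n/ν for HCl = 0.4855/2 = 0.2428
Smallest n/ν is CaCO3 → limiting reagent.
n(CaCl2) = (1/1) × 0.2278 = 0.2278 mol
mass = 0.2278 × 110.98 = 25.28 g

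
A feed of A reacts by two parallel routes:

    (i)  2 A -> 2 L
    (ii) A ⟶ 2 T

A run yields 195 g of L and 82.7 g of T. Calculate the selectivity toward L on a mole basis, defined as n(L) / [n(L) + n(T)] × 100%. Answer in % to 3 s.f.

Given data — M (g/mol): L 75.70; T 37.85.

54.1 %

n(L) = 195 / 75.70 = 2.576 mol
n(T) = 82.7 / 37.85 = 2.185 mol
selectivity = 2.576/(2.576+2.185) × 100 = 54.11 %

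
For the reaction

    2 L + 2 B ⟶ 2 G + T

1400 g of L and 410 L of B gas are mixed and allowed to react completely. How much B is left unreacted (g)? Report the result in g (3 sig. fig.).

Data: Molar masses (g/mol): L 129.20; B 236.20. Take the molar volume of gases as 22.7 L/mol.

1710 g

n(L) = 1400 / 129.20 = 10.84 mol
n(B) = 410.0 / 22.7 = 18.06 mol
n/ν for L = 10.84/2 = 5.420
n/ν for B = 18.06/2 = 9.030
Smallest n/ν is L → limiting reagent.
B consumed = (2/2) × 10.84 = 10.84 mol
B remaining = 18.06 − 10.84 = 7.220 mol
mass = 7.220 × 236.20 = 1705 g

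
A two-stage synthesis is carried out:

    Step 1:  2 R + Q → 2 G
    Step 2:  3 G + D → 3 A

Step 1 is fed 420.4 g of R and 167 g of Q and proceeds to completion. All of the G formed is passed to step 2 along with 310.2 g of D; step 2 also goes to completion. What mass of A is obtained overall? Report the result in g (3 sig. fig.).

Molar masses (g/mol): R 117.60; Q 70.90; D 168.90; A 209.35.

748 g

Step 1:
n(R) = 420.4 / 117.60 = 3.575 mol
n(Q) = 167.0 / 70.90 = 2.355 mol
n/ν → R: 1.788, Q: 2.355; R is limiting.
n(G) produced = (2/2) × 3.575 = 3.575 mol
Step 2:
n(G) available = 3.575 mol
n(D) = 310.2 / 168.90 = 1.837 mol
n/ν → G: 1.192, D: 1.837; G is limiting.
n(A) = (3/3) × 3.575 = 3.575 mol
mass = 3.575 × 209.35 = 748.4 g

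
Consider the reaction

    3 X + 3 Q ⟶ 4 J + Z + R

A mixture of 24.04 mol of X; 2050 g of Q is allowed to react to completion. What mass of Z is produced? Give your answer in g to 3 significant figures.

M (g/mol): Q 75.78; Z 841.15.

n(X) = 24.04 mol
n(Q) = 2050 / 75.78 = 27.05 mol
n/ν for X = 24.04/3 = 8.013
n/ν for Q = 27.05/3 = 9.017
Smallest n/ν is X → limiting reagent.
n(Z) = (1/3) × 24.04 = 8.013 mol
mass = 8.013 × 841.15 = 6740 g

6740 g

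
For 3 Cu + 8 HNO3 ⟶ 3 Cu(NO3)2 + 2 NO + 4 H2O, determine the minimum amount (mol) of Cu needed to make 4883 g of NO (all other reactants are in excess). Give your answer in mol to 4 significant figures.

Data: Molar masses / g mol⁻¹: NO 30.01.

n(NO) = 4883 / 30.01 = 162.7 mol
n(Cu) = (3/2) × 162.7 = 244.1 mol

244.1 mol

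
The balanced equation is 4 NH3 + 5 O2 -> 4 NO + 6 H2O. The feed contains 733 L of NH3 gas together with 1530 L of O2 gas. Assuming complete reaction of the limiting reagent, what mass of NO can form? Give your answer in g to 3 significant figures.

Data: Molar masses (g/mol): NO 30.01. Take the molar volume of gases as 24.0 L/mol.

917 g

n(NH3) = 733.0 / 24.0 = 30.54 mol
n(O2) = 1530 / 24.0 = 63.75 mol
n/ν → NH3: 7.635, O2: 12.75; NH3 is limiting.
n(NO) = (4/4) × 30.54 = 30.54 mol
mass = 30.54 × 30.01 = 916.5 g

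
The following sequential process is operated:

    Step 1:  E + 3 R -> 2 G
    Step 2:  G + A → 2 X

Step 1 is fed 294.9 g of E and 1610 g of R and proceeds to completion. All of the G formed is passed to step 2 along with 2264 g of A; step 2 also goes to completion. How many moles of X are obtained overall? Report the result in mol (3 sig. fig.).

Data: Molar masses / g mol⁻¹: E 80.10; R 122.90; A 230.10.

Step 1:
n(E) = 294.9 / 80.10 = 3.682 mol
n(R) = 1610 / 122.90 = 13.10 mol
n/ν for E = 3.682/1 = 3.682
n/ν for R = 13.10/3 = 4.367
Smallest n/ν is E → limiting reagent.
n(G) produced = (2/1) × 3.682 = 7.364 mol
Step 2:
n(G) available = 7.364 mol
n(A) = 2264 / 230.10 = 9.839 mol
n/ν for G = 7.364/1 = 7.364
n/ν for A = 9.839/1 = 9.839
Smallest n/ν is G → limiting reagent.
n(X) = (2/1) × 7.364 = 14.73 mol

14.7 mol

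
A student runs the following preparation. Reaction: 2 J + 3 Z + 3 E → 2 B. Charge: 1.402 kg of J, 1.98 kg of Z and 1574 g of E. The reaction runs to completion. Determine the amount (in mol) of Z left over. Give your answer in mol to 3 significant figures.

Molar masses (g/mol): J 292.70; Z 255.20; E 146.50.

0.574 mol

n(J) = 1.402×1000 / 292.70 = 4.790 mol
n(Z) = 1.980×1000 / 255.20 = 7.759 mol
n(E) = 1574 / 146.50 = 10.74 mol
n/ν for J = 4.790/2 = 2.395
n/ν for Z = 7.759/3 = 2.586
n/ν for E = 10.74/3 = 3.580
Smallest n/ν is J → limiting reagent.
Z consumed = (3/2) × 4.790 = 7.185 mol
Z remaining = 7.759 − 7.185 = 0.5740 mol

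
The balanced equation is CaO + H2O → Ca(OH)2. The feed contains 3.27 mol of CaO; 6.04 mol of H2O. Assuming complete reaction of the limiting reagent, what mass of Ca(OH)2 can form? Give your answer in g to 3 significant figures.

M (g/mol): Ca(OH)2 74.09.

n(CaO) = 3.270 mol
n(H2O) = 6.040 mol
n/ν for CaO = 3.270/1 = 3.270
n/ν for H2O = 6.040/1 = 6.040
Smallest n/ν is CaO → limiting reagent.
n(Ca(OH)2) = (1/1) × 3.270 = 3.270 mol
mass = 3.270 × 74.09 = 242.3 g

242 g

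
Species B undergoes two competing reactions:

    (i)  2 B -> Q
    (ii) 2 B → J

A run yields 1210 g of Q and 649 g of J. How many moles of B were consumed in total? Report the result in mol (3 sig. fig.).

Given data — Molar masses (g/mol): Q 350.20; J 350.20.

n(Q) = 1210 / 350.20 = 3.455 mol
n(J) = 649 / 350.20 = 1.853 mol
n(B) via (i) = (2/1)×3.455 = 6.910 mol
n(B) via (ii) = (2/1)×1.853 = 3.706 mol
total n(B) = 6.910 + 3.706 = 10.62 mol

10.6 mol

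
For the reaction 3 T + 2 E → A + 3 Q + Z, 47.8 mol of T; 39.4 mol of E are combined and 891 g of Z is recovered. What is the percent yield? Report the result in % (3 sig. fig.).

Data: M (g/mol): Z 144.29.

n(T) = 47.80 mol
n(E) = 39.40 mol
n/ν → T: 15.93, E: 19.70; T is limiting.
theoretical n(Z) = (1/3) × 47.80 = 15.93 mol → 2299 g
% yield = 891 / 2299 × 100 = 38.76 %

38.8 %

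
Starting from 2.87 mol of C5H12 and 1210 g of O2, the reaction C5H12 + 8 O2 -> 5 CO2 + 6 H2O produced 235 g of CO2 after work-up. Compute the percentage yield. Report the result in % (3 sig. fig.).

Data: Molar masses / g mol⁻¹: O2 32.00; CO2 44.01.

n(C5H12) = 2.870 mol
n(O2) = 1210 / 32.00 = 37.81 mol
n/ν for C5H12 = 2.870/1 = 2.870
n/ν for O2 = 37.81/8 = 4.726
Smallest n/ν is C5H12 → limiting reagent.
theoretical n(CO2) = (5/1) × 2.870 = 14.35 mol → 631.5 g
% yield = 235 / 631.5 × 100 = 37.21 %

37.2 %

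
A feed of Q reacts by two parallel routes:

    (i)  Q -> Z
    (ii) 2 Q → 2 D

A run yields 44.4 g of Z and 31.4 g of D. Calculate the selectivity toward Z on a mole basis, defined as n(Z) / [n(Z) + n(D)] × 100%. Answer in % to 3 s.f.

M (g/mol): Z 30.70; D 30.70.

58.6 %

n(Z) = 44.4 / 30.70 = 1.446 mol
n(D) = 31.4 / 30.70 = 1.023 mol
selectivity = 1.446/(1.446+1.023) × 100 = 58.57 %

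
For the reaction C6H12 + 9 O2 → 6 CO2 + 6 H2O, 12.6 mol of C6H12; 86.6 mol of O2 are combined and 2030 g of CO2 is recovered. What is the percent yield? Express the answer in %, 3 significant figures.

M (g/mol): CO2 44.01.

n(C6H12) = 12.60 mol
n(O2) = 86.60 mol
n/ν for C6H12 = 12.60/1 = 12.60
n/ν for O2 = 86.60/9 = 9.622
Smallest n/ν is O2 → limiting reagent.
theoretical n(CO2) = (6/9) × 86.60 = 57.73 mol → 2541 g
% yield = 2030 / 2541 × 100 = 79.89 %

79.9 %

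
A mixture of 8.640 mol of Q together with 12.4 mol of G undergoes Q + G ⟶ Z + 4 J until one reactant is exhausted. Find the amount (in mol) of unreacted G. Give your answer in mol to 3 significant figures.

3.76 mol

n(Q) = 8.640 mol
n(G) = 12.40 mol
n/ν for Q = 8.640/1 = 8.640
n/ν for G = 12.40/1 = 12.40
Smallest n/ν is Q → limiting reagent.
G consumed = (1/1) × 8.640 = 8.640 mol
G remaining = 12.40 − 8.640 = 3.760 mol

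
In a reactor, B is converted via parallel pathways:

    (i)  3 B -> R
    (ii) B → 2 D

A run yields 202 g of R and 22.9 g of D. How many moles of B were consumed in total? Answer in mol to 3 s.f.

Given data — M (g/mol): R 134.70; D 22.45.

5.01 mol

n(R) = 202 / 134.70 = 1.500 mol
n(D) = 22.9 / 22.45 = 1.020 mol
n(B) via (i) = (3/1)×1.500 = 4.500 mol
n(B) via (ii) = (1/2)×1.020 = 0.5100 mol
total n(B) = 4.500 + 0.5100 = 5.010 mol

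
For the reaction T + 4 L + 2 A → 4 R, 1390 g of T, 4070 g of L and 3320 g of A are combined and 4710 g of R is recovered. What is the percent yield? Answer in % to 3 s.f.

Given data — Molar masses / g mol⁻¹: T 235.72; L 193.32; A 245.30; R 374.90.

59.7 %

n(T) = 1390 / 235.72 = 5.897 mol
n(L) = 4070 / 193.32 = 21.05 mol
n(A) = 3320 / 245.30 = 13.53 mol
n/ν for T = 5.897/1 = 5.897
n/ν for L = 21.05/4 = 5.263
n/ν for A = 13.53/2 = 6.765
Smallest n/ν is L → limiting reagent.
theoretical n(R) = (4/4) × 21.05 = 21.05 mol → 7892 g
% yield = 4710 / 7892 × 100 = 59.68 %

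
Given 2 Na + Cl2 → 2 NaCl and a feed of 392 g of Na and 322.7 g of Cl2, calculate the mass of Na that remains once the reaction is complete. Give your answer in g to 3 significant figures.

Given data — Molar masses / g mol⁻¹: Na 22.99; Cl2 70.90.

183 g

n(Na) = 392.0 / 22.99 = 17.05 mol
n(Cl2) = 322.7 / 70.90 = 4.551 mol
n/ν → Na: 8.525, Cl2: 4.551; Cl2 is limiting.
Na consumed = (2/1) × 4.551 = 9.102 mol
Na remaining = 17.05 − 9.102 = 7.948 mol
mass = 7.948 × 22.99 = 182.7 g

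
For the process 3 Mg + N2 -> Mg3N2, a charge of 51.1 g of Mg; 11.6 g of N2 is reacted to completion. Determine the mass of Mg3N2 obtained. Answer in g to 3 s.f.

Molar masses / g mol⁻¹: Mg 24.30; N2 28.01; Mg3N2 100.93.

41.8 g

n(Mg) = 51.10 / 24.30 = 2.103 mol
n(N2) = 11.60 / 28.01 = 0.4141 mol
n/ν for Mg = 2.103/3 = 0.7010
n/ν for N2 = 0.4141/1 = 0.4141
Smallest n/ν is N2 → limiting reagent.
n(Mg3N2) = (1/1) × 0.4141 = 0.4141 mol
mass = 0.4141 × 100.93 = 41.80 g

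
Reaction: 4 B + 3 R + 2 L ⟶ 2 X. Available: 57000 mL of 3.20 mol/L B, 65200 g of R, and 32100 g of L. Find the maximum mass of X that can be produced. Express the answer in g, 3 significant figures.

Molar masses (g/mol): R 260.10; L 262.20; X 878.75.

80100 g

n(B) = 3.20 × 57000/1000 = 182.4 mol
n(R) = 65200 / 260.10 = 250.7 mol
n(L) = 32100 / 262.20 = 122.4 mol
n/ν → B: 45.60, R: 83.57, L: 61.20; B is limiting.
n(X) = (2/4) × 182.4 = 91.20 mol
mass = 91.20 × 878.75 = 80140 g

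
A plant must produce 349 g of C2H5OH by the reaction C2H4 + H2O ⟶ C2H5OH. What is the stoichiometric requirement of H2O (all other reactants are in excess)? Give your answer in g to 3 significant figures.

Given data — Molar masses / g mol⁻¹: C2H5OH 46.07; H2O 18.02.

137 g

n(C2H5OH) = 349 / 46.07 = 7.575 mol
n(H2O) = (1/1) × 7.575 = 7.575 mol
mass = 7.575 × 18.02 = 136.5 g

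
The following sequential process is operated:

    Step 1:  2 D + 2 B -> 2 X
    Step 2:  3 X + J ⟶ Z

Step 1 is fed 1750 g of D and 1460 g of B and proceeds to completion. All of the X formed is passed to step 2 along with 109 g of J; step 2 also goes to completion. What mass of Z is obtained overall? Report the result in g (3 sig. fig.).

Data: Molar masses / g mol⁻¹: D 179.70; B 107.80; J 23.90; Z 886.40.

Step 1:
n(D) = 1750 / 179.70 = 9.738 mol
n(B) = 1460 / 107.80 = 13.54 mol
n/ν → D: 4.869, B: 6.770; D is limiting.
n(X) produced = (2/2) × 9.738 = 9.738 mol
Step 2:
n(X) available = 9.738 mol
n(J) = 109.0 / 23.90 = 4.561 mol
n/ν → X: 3.246, J: 4.561; X is limiting.
n(Z) = (1/3) × 9.738 = 3.246 mol
mass = 3.246 × 886.40 = 2877 g

2880 g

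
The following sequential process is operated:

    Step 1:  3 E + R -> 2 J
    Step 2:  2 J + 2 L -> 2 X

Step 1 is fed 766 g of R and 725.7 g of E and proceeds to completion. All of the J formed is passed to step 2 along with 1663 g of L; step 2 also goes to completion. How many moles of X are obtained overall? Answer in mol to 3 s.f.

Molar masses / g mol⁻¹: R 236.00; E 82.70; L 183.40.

5.85 mol

Step 1:
n(R) = 766.0 / 236.00 = 3.246 mol
n(E) = 725.7 / 82.70 = 8.775 mol
n/ν → R: 3.246, E: 2.925; E is limiting.
n(J) produced = (2/3) × 8.775 = 5.850 mol
Step 2:
n(J) available = 5.850 mol
n(L) = 1663 / 183.40 = 9.068 mol
n/ν → J: 2.925, L: 4.534; J is limiting.
n(X) = (2/2) × 5.850 = 5.850 mol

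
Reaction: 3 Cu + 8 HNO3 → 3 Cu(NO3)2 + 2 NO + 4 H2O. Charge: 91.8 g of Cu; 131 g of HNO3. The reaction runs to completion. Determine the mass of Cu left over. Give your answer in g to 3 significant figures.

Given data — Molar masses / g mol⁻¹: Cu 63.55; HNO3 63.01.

n(Cu) = 91.80 / 63.55 = 1.445 mol
n(HNO3) = 131.0 / 63.01 = 2.079 mol
n/ν → Cu: 0.4817, HNO3: 0.2599; HNO3 is limiting.
Cu consumed = (3/8) × 2.079 = 0.7796 mol
Cu remaining = 1.445 − 0.7796 = 0.6654 mol
mass = 0.6654 × 63.55 = 42.29 g

42.3 g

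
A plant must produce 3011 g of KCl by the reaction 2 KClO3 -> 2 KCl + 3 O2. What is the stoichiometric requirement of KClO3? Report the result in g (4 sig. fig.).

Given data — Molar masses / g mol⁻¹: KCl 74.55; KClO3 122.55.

4950 g

n(KCl) = 3011 / 74.55 = 40.39 mol
n(KClO3) = (2/2) × 40.39 = 40.39 mol
mass = 40.39 × 122.55 = 4950 g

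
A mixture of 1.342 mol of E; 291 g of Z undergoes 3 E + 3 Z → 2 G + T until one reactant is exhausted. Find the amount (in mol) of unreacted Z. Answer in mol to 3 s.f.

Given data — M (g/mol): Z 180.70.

n(E) = 1.342 mol
n(Z) = 291.0 / 180.70 = 1.610 mol
n/ν for E = 1.342/3 = 0.4473
n/ν for Z = 1.610/3 = 0.5367
Smallest n/ν is E → limiting reagent.
Z consumed = (3/3) × 1.342 = 1.342 mol
Z remaining = 1.610 − 1.342 = 0.2680 mol

0.268 mol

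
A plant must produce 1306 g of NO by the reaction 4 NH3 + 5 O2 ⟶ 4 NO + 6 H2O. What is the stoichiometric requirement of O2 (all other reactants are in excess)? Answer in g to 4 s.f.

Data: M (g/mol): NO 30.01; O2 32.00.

n(NO) = 1306 / 30.01 = 43.52 mol
n(O2) = (5/4) × 43.52 = 54.40 mol
mass = 54.40 × 32.00 = 1741 g

1741 g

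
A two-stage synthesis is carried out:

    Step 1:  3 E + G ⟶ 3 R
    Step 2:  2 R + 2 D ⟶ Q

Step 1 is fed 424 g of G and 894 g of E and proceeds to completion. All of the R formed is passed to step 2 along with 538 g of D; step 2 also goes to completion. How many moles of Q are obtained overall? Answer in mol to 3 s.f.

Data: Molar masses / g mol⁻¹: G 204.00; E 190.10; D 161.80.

Step 1:
n(G) = 424.0 / 204.00 = 2.078 mol
n(E) = 894.0 / 190.10 = 4.703 mol
n/ν for G = 2.078/1 = 2.078
n/ν for E = 4.703/3 = 1.568
Smallest n/ν is E → limiting reagent.
n(R) produced = (3/3) × 4.703 = 4.703 mol
Step 2:
n(R) available = 4.703 mol
n(D) = 538.0 / 161.80 = 3.325 mol
n/ν for R = 4.703/2 = 2.352
n/ν for D = 3.325/2 = 1.663
Smallest n/ν is D → limiting reagent.
n(Q) = (1/2) × 3.325 = 1.663 mol

1.66 mol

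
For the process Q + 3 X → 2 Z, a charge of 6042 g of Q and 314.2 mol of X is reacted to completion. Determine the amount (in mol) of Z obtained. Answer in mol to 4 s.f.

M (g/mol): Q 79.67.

n(Q) = 6042 / 79.67 = 75.84 mol
n(X) = 314.2 mol
n/ν → Q: 75.84, X: 104.7; Q is limiting.
n(Z) = (2/1) × 75.84 = 151.7 mol

151.7 mol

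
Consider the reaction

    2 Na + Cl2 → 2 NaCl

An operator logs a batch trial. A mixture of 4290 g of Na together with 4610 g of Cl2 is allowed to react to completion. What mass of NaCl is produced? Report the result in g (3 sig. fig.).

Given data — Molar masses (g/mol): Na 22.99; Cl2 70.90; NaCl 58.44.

n(Na) = 4290 / 22.99 = 186.6 mol
n(Cl2) = 4610 / 70.90 = 65.02 mol
n/ν for Na = 186.6/2 = 93.30
n/ν for Cl2 = 65.02/1 = 65.02
Smallest n/ν is Cl2 → limiting reagent.
n(NaCl) = (2/1) × 65.02 = 130.0 mol
mass = 130.0 × 58.44 = 7597 g

7600 g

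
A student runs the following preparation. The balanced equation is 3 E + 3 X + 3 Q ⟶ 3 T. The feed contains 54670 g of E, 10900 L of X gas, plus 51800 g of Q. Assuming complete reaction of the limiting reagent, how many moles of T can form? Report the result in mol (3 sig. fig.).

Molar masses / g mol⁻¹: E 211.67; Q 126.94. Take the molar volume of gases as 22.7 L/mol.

n(E) = 54670 / 211.67 = 258.3 mol
n(X) = 10900 / 22.7 = 480.2 mol
n(Q) = 51800 / 126.94 = 408.1 mol
n/ν for E = 258.3/3 = 86.10
n/ν for X = 480.2/3 = 160.1
n/ν for Q = 408.1/3 = 136.0
Smallest n/ν is E → limiting reagent.
n(T) = (3/3) × 258.3 = 258.3 mol

258 mol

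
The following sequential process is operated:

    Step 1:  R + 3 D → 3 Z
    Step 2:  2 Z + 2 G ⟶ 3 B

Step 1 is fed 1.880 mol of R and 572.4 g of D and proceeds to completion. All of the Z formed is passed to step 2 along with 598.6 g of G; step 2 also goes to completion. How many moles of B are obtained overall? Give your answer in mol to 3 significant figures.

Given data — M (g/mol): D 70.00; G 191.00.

4.70 mol

Step 1:
n(R) = 1.880 mol
n(D) = 572.4 / 70.00 = 8.177 mol
n/ν for R = 1.880/1 = 1.880
n/ν for D = 8.177/3 = 2.726
Smallest n/ν is R → limiting reagent.
n(Z) produced = (3/1) × 1.880 = 5.640 mol
Step 2:
n(Z) available = 5.640 mol
n(G) = 598.6 / 191.00 = 3.134 mol
n/ν for Z = 5.640/2 = 2.820
n/ν for G = 3.134/2 = 1.567
Smallest n/ν is G → limiting reagent.
n(B) = (3/2) × 3.134 = 4.701 mol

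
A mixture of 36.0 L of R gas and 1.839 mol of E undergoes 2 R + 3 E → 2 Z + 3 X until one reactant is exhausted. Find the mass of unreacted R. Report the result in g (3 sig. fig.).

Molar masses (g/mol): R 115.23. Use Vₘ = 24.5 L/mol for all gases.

n(R) = 36.00 / 24.5 = 1.469 mol
n(E) = 1.839 mol
n/ν for R = 1.469/2 = 0.7345
n/ν for E = 1.839/3 = 0.6130
Smallest n/ν is E → limiting reagent.
R consumed = (2/3) × 1.839 = 1.226 mol
R remaining = 1.469 − 1.226 = 0.2430 mol
mass = 0.2430 × 115.23 = 28.00 g

28.0 g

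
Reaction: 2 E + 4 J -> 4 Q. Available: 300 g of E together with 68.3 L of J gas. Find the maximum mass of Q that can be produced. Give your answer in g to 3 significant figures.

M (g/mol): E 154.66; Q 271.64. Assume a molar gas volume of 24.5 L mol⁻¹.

757 g

n(E) = 300.0 / 154.66 = 1.940 mol
n(J) = 68.30 / 24.5 = 2.788 mol
n/ν → E: 0.9700, J: 0.6970; J is limiting.
n(Q) = (4/4) × 2.788 = 2.788 mol
mass = 2.788 × 271.64 = 757.3 g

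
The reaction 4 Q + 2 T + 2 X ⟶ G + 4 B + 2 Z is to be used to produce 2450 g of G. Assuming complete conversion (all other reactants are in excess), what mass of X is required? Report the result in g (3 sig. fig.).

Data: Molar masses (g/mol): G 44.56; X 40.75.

n(G) = 2450 / 44.56 = 54.98 mol
n(X) = (2/1) × 54.98 = 110.0 mol
mass = 110.0 × 40.75 = 4483 g

4480 g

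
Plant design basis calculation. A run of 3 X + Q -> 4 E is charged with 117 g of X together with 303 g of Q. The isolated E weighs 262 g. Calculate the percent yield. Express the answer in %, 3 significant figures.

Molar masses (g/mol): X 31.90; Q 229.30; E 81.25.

65.9 %

n(X) = 117.0 / 31.90 = 3.668 mol
n(Q) = 303.0 / 229.30 = 1.321 mol
n/ν for X = 3.668/3 = 1.223
n/ν for Q = 1.321/1 = 1.321
Smallest n/ν is X → limiting reagent.
theoretical n(E) = (4/3) × 3.668 = 4.891 mol → 397.4 g
% yield = 262 / 397.4 × 100 = 65.93 %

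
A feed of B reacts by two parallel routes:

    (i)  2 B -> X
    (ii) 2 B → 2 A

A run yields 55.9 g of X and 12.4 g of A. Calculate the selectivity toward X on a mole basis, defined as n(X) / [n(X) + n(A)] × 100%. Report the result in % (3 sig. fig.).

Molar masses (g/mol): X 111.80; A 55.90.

n(X) = 55.9 / 111.80 = 0.5000 mol
n(A) = 12.4 / 55.90 = 0.2218 mol
selectivity = 0.5000/(0.5000+0.2218) × 100 = 69.27 %

69.3 %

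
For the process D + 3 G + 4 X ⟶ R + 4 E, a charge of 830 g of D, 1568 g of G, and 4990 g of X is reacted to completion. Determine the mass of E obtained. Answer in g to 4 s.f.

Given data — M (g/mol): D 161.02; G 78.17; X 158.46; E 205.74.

n(D) = 830.0 / 161.02 = 5.155 mol
n(G) = 1568 / 78.17 = 20.06 mol
n(X) = 4990 / 158.46 = 31.49 mol
n/ν → D: 5.155, G: 6.687, X: 7.873; D is limiting.
n(E) = (4/1) × 5.155 = 20.62 mol
mass = 20.62 × 205.74 = 4242 g

4242 g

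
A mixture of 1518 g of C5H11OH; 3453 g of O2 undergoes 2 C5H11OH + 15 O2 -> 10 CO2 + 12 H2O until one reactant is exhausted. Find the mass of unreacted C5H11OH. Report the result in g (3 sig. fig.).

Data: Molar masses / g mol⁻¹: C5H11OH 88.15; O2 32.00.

n(C5H11OH) = 1518 / 88.15 = 17.22 mol
n(O2) = 3453 / 32.00 = 107.9 mol
n/ν for C5H11OH = 17.22/2 = 8.610
n/ν for O2 = 107.9/15 = 7.193
Smallest n/ν is O2 → limiting reagent.
C5H11OH consumed = (2/15) × 107.9 = 14.39 mol
C5H11OH remaining = 17.22 − 14.39 = 2.830 mol
mass = 2.830 × 88.15 = 249.5 g

250 g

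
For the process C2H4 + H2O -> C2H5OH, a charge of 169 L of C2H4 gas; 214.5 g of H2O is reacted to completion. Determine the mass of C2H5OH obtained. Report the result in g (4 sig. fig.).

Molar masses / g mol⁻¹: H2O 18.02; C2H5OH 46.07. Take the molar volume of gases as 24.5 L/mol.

n(C2H4) = 169.0 / 24.5 = 6.898 mol
n(H2O) = 214.5 / 18.02 = 11.90 mol
n/ν → C2H4: 6.898, H2O: 11.90; C2H4 is limiting.
n(C2H5OH) = (1/1) × 6.898 = 6.898 mol
mass = 6.898 × 46.07 = 317.8 g

317.8 g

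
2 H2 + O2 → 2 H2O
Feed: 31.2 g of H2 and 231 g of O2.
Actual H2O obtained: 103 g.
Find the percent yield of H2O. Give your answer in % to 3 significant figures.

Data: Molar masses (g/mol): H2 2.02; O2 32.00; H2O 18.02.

39.6 %

n(H2) = 31.20 / 2.02 = 15.45 mol
n(O2) = 231.0 / 32.00 = 7.219 mol
n/ν for H2 = 15.45/2 = 7.725
n/ν for O2 = 7.219/1 = 7.219
Smallest n/ν is O2 → limiting reagent.
theoretical n(H2O) = (2/1) × 7.219 = 14.44 mol → 260.2 g
% yield = 103 / 260.2 × 100 = 39.58 %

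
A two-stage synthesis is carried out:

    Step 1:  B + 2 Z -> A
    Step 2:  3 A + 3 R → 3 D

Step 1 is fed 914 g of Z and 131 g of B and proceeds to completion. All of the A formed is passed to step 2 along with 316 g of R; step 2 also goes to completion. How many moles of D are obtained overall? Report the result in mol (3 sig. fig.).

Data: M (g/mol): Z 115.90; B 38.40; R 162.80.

1.94 mol

Step 1:
n(Z) = 914.0 / 115.90 = 7.886 mol
n(B) = 131.0 / 38.40 = 3.411 mol
n/ν for Z = 7.886/2 = 3.943
n/ν for B = 3.411/1 = 3.411
Smallest n/ν is B → limiting reagent.
n(A) produced = (1/1) × 3.411 = 3.411 mol
Step 2:
n(A) available = 3.411 mol
n(R) = 316.0 / 162.80 = 1.941 mol
n/ν for A = 3.411/3 = 1.137
n/ν for R = 1.941/3 = 0.6470
Smallest n/ν is R → limiting reagent.
n(D) = (3/3) × 1.941 = 1.941 mol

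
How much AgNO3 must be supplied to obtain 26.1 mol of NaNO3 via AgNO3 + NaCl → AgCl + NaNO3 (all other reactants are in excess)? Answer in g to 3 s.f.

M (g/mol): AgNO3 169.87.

n(NaNO3) = 26.10 mol
n(AgNO3) = (1/1) × 26.10 = 26.10 mol
mass = 26.10 × 169.87 = 4434 g

4430 g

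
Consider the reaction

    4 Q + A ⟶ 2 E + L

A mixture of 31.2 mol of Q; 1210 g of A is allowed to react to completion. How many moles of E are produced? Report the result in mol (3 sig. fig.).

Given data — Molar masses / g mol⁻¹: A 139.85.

15.6 mol

n(Q) = 31.20 mol
n(A) = 1210 / 139.85 = 8.652 mol
n/ν → Q: 7.800, A: 8.652; Q is limiting.
n(E) = (2/4) × 31.20 = 15.60 mol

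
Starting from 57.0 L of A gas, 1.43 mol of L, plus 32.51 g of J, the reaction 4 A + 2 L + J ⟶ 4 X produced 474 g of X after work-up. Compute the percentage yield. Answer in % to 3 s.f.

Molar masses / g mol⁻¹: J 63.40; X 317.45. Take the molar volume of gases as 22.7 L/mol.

72.8 %

n(A) = 57.00 / 22.7 = 2.511 mol
n(L) = 1.430 mol
n(J) = 32.51 / 63.40 = 0.5128 mol
n/ν for A = 2.511/4 = 0.6278
n/ν for L = 1.430/2 = 0.7150
n/ν for J = 0.5128/1 = 0.5128
Smallest n/ν is J → limiting reagent.
theoretical n(X) = (4/1) × 0.5128 = 2.051 mol → 651.1 g
% yield = 474 / 651.1 × 100 = 72.80 %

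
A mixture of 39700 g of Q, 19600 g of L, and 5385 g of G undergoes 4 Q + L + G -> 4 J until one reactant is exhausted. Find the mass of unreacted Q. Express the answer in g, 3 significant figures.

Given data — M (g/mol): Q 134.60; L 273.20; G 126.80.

n(Q) = 39700 / 134.60 = 294.9 mol
n(L) = 19600 / 273.20 = 71.74 mol
n(G) = 5385 / 126.80 = 42.47 mol
n/ν → Q: 73.73, L: 71.74, G: 42.47; G is limiting.
Q consumed = (4/1) × 42.47 = 169.9 mol
Q remaining = 294.9 − 169.9 = 125.0 mol
mass = 125.0 × 134.60 = 16830 g

16800 g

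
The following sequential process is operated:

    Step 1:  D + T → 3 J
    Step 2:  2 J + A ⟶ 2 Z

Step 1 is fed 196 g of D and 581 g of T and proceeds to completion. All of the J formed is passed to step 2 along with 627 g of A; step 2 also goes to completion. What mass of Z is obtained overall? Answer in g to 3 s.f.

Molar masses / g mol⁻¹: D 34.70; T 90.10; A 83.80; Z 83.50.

Step 1:
n(D) = 196.0 / 34.70 = 5.648 mol
n(T) = 581.0 / 90.10 = 6.448 mol
n/ν → D: 5.648, T: 6.448; D is limiting.
n(J) produced = (3/1) × 5.648 = 16.94 mol
Step 2:
n(J) available = 16.94 mol
n(A) = 627.0 / 83.80 = 7.482 mol
n/ν → J: 8.470, A: 7.482; A is limiting.
n(Z) = (2/1) × 7.482 = 14.96 mol
mass = 14.96 × 83.50 = 1249 g

1250 g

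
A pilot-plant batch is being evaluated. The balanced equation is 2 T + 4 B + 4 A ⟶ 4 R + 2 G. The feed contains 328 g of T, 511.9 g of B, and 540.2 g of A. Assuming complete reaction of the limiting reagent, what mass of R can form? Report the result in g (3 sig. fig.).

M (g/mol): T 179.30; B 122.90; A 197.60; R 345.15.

n(T) = 328.0 / 179.30 = 1.829 mol
n(B) = 511.9 / 122.90 = 4.165 mol
n(A) = 540.2 / 197.60 = 2.734 mol
n/ν → T: 0.9145, B: 1.041, A: 0.6835; A is limiting.
n(R) = (4/4) × 2.734 = 2.734 mol
mass = 2.734 × 345.15 = 943.6 g

944 g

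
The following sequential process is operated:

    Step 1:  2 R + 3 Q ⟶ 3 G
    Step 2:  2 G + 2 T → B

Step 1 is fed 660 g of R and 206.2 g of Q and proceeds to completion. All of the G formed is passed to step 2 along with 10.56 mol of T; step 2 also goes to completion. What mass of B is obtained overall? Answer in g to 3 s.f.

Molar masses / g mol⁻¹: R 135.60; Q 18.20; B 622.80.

2270 g

Step 1:
n(R) = 660.0 / 135.60 = 4.867 mol
n(Q) = 206.2 / 18.20 = 11.33 mol
n/ν for R = 4.867/2 = 2.434
n/ν for Q = 11.33/3 = 3.777
Smallest n/ν is R → limiting reagent.
n(G) produced = (3/2) × 4.867 = 7.301 mol
Step 2:
n(G) available = 7.301 mol
n(T) = 10.56 mol
n/ν for G = 7.301/2 = 3.651
n/ν for T = 10.56/2 = 5.280
Smallest n/ν is G → limiting reagent.
n(B) = (1/2) × 7.301 = 3.651 mol
mass = 3.651 × 622.80 = 2274 g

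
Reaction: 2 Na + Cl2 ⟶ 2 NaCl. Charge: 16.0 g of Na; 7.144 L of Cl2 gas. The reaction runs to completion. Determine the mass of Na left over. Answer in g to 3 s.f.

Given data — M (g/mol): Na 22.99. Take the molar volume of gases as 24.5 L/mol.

n(Na) = 16.00 / 22.99 = 0.6960 mol
n(Cl2) = 7.144 / 24.5 = 0.2916 mol
n/ν for Na = 0.6960/2 = 0.3480
n/ν for Cl2 = 0.2916/1 = 0.2916
Smallest n/ν is Cl2 → limiting reagent.
Na consumed = (2/1) × 0.2916 = 0.5832 mol
Na remaining = 0.6960 − 0.5832 = 0.1128 mol
mass = 0.1128 × 22.99 = 2.593 g

2.59 g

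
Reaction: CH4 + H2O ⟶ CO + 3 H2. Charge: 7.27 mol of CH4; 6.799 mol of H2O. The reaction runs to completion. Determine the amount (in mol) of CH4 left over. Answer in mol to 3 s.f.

n(CH4) = 7.270 mol
n(H2O) = 6.799 mol
n/ν → CH4: 7.270, H2O: 6.799; H2O is limiting.
CH4 consumed = (1/1) × 6.799 = 6.799 mol
CH4 remaining = 7.270 − 6.799 = 0.4710 mol

0.471 mol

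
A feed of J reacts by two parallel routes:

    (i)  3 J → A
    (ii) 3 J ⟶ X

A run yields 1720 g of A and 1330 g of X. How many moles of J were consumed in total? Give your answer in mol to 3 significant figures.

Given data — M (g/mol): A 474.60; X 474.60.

19.3 mol

n(A) = 1720 / 474.60 = 3.624 mol
n(X) = 1330 / 474.60 = 2.802 mol
n(J) via (i) = (3/1)×3.624 = 10.87 mol
n(J) via (ii) = (3/1)×2.802 = 8.406 mol
total n(J) = 10.87 + 8.406 = 19.28 mol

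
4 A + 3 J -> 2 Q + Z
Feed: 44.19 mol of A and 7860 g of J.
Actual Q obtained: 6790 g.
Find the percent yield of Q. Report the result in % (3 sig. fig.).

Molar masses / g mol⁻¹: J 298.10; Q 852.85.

n(A) = 44.19 mol
n(J) = 7860 / 298.10 = 26.37 mol
n/ν → A: 11.05, J: 8.790; J is limiting.
theoretical n(Q) = (2/3) × 26.37 = 17.58 mol → 14990 g
% yield = 6790 / 14990 × 100 = 45.30 %

45.3 %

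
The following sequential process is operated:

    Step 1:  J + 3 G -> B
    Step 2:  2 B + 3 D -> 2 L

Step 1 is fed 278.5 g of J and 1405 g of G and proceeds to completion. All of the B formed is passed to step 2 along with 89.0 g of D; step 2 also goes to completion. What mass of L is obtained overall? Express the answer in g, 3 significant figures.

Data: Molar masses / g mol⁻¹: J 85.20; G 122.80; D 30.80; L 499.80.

Step 1:
n(J) = 278.5 / 85.20 = 3.269 mol
n(G) = 1405 / 122.80 = 11.44 mol
n/ν → J: 3.269, G: 3.813; J is limiting.
n(B) produced = (1/1) × 3.269 = 3.269 mol
Step 2:
n(B) available = 3.269 mol
n(D) = 89.00 / 30.80 = 2.890 mol
n/ν → B: 1.635, D: 0.9633; D is limiting.
n(L) = (2/3) × 2.890 = 1.927 mol
mass = 1.927 × 499.80 = 963.1 g

963 g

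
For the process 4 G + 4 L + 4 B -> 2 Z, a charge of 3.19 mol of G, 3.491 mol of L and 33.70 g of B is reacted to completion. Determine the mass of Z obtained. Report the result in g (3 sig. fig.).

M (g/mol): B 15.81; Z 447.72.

n(G) = 3.190 mol
n(L) = 3.491 mol
n(B) = 33.70 / 15.81 = 2.132 mol
n/ν for G = 3.190/4 = 0.7975
n/ν for L = 3.491/4 = 0.8728
n/ν for B = 2.132/4 = 0.5330
Smallest n/ν is B → limiting reagent.
n(Z) = (2/4) × 2.132 = 1.066 mol
mass = 1.066 × 447.72 = 477.3 g

477 g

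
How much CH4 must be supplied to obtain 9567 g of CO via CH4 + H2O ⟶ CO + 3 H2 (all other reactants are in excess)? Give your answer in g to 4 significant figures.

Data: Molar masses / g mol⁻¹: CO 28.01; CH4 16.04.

5479 g

n(CO) = 9567 / 28.01 = 341.6 mol
n(CH4) = (1/1) × 341.6 = 341.6 mol
mass = 341.6 × 16.04 = 5479 g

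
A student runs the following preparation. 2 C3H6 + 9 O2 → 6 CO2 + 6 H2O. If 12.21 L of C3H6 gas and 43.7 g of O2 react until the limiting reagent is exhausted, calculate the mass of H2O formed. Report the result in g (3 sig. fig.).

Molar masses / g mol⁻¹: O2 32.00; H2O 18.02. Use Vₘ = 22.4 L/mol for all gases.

n(C3H6) = 12.21 / 22.4 = 0.5451 mol
n(O2) = 43.70 / 32.00 = 1.366 mol
n/ν for C3H6 = 0.5451/2 = 0.2726
n/ν for O2 = 1.366/9 = 0.1518
Smallest n/ν is O2 → limiting reagent.
n(H2O) = (6/9) × 1.366 = 0.9107 mol
mass = 0.9107 × 18.02 = 16.41 g

16.4 g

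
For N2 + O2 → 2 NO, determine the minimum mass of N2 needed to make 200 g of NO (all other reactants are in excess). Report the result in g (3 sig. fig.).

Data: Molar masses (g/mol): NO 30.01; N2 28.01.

n(NO) = 200 / 30.01 = 6.664 mol
n(N2) = (1/2) × 6.664 = 3.332 mol
mass = 3.332 × 28.01 = 93.33 g

93.3 g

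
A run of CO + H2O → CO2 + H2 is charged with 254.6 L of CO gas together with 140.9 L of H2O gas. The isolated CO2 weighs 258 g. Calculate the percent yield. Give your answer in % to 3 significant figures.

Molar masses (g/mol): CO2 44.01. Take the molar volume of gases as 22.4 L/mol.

n(CO) = 254.6 / 22.4 = 11.37 mol
n(H2O) = 140.9 / 22.4 = 6.290 mol
n/ν → CO: 11.37, H2O: 6.290; H2O is limiting.
theoretical n(CO2) = (1/1) × 6.290 = 6.290 mol → 276.8 g
% yield = 258 / 276.8 × 100 = 93.21 %

93.2 %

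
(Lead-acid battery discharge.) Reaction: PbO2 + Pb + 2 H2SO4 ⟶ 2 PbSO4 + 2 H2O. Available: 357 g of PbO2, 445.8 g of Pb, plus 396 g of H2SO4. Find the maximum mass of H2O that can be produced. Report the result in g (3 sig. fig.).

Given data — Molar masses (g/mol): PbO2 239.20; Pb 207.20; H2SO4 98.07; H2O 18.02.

53.8 g

n(PbO2) = 357.0 / 239.20 = 1.492 mol
n(Pb) = 445.8 / 207.20 = 2.152 mol
n(H2SO4) = 396.0 / 98.07 = 4.038 mol
n/ν for PbO2 = 1.492/1 = 1.492
n/ν for Pb = 2.152/1 = 2.152
n/ν for H2SO4 = 4.038/2 = 2.019
Smallest n/ν is PbO2 → limiting reagent.
n(H2O) = (2/1) × 1.492 = 2.984 mol
mass = 2.984 × 18.02 = 53.77 g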